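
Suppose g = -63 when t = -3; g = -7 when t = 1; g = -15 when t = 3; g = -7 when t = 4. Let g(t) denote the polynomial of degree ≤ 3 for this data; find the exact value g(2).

-13

Evaluate each Lagrange basis at t = 2:
L_0(2) = (1)·(-1)·(-2)/[(-4)·(-6)·(-7)] = -1/84
L_1(2) = (5)·(-1)·(-2)/[(4)·(-2)·(-3)] = 5/12
L_2(2) = (5)·(1)·(-2)/[(6)·(2)·(-1)] = 5/6
L_3(2) = (5)·(1)·(-1)/[(7)·(3)·(1)] = -5/21
Sum: (-63)·(-1/84) + (-7)·(5/12) + (-15)·(5/6) + (-7)·(-5/21) = -13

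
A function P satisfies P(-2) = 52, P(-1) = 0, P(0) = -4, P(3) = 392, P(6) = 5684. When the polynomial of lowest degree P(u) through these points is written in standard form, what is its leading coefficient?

L_0(u) = (u + 1)u(u - 3)(u - 6) / [80] = (1/80)u^4 - (1/10)u^3 + (9/80)u^2 + (9/40)u
L_1(u) = (u + 2)u(u - 3)(u - 6) / [-28] = -(1/28)u^4 + (1/4)u^3 - (9/7)u
L_2(u) = (u + 2)(u + 1)(u - 3)(u - 6) / [36] = (1/36)u^4 - (1/6)u^3 - (7/36)u^2 + u + 1
L_3(u) = (u + 2)(u + 1)u(u - 6) / [-180] = -(1/180)u^4 + (1/60)u^3 + (4/45)u^2 + (1/15)u
L_4(u) = (u + 2)(u + 1)u(u - 3) / [1008] = (1/1008)u^4 - (1/144)u^2 - (1/168)u
P(u) = 52·L_0 + 0·L_1 + (-4)·L_2 + 392·L_3 + 5684·L_4
Only the coefficient of u^4 is needed; take it from each L_i and combine:
52·(1/80) + 0·(-1/28) + (-4)·(1/36) + 392·(-1/180) + 5684·(1/1008) = 4

4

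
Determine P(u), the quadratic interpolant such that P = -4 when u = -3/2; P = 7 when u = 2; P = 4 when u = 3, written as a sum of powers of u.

P(u) = -(86/63)u^2 + (241/63)u + 101/21

Build the Lagrange basis polynomials:
L_0(u) = (u - 2)(u - 3) / [63/4] = (4/63)u^2 - (20/63)u + 8/21
L_1(u) = (u + 3/2)(u - 3) / [-7/2] = -(2/7)u^2 + (3/7)u + 9/7
L_2(u) = (u + 3/2)(u - 2) / [9/2] = (2/9)u^2 - (1/9)u - 2/3
P(u) = (-4)·L_0 + 7·L_1 + 4·L_2
  (-4)·L_0(u) = -(16/63)u^2 + (80/63)u - 32/21
  7·L_1(u) = -2u^2 + 3u + 9
  4·L_2(u) = (8/9)u^2 - (4/9)u - 8/3
Adding term by term: -(86/63)u^2 + (241/63)u + 101/21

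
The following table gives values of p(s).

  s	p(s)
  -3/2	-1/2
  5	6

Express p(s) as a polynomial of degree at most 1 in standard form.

p(s) = s + 1

L_0(s) = (s - 5) / [-13/2] = -(2/13)s + 10/13
L_1(s) = (s + 3/2) / [13/2] = (2/13)s + 3/13
p(s) = (-1/2)·L_0 + 6·L_1
  (-1/2)·L_0(s) = (1/13)s - 5/13
  6·L_1(s) = (12/13)s + 18/13
Adding term by term: s + 1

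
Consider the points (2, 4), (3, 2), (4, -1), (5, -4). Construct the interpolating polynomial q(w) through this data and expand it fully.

q(w) = (1/6)w^3 - 2w^2 + (29/6)w + 1

Build the Lagrange basis polynomials:
L_0(w) = (w - 3)(w - 4)(w - 5) / [-6] = -(1/6)w^3 + 2w^2 - (47/6)w + 10
L_1(w) = (w - 2)(w - 4)(w - 5) / [2] = (1/2)w^3 - (11/2)w^2 + 19w - 20
L_2(w) = (w - 2)(w - 3)(w - 5) / [-2] = -(1/2)w^3 + 5w^2 - (31/2)w + 15
L_3(w) = (w - 2)(w - 3)(w - 4) / [6] = (1/6)w^3 - (3/2)w^2 + (13/3)w - 4
q(w) = 4·L_0 + 2·L_1 + (-1)·L_2 + (-4)·L_3
  4·L_0(w) = -(2/3)w^3 + 8w^2 - (94/3)w + 40
  2·L_1(w) = w^3 - 11w^2 + 38w - 40
  (-1)·L_2(w) = (1/2)w^3 - 5w^2 + (31/2)w - 15
  (-4)·L_3(w) = -(2/3)w^3 + 6w^2 - (52/3)w + 16
Adding term by term: (1/6)w^3 - 2w^2 + (29/6)w + 1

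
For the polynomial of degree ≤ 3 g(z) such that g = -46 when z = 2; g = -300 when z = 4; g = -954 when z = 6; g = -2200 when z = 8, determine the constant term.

Build the Lagrange basis polynomials:
L_0(z) = (z - 4)(z - 6)(z - 8) / [-48] = -(1/48)z^3 + (3/8)z^2 - (13/6)z + 4
L_1(z) = (z - 2)(z - 6)(z - 8) / [16] = (1/16)z^3 - z^2 + (19/4)z - 6
L_2(z) = (z - 2)(z - 4)(z - 8) / [-16] = -(1/16)z^3 + (7/8)z^2 - (7/2)z + 4
L_3(z) = (z - 2)(z - 4)(z - 6) / [48] = (1/48)z^3 - (1/4)z^2 + (11/12)z - 1
g(z) = (-46)·L_0 + (-300)·L_1 + (-954)·L_2 + (-2200)·L_3
Only the constant term is needed; take it from each L_i and combine:
(-46)·(4) + (-300)·(-6) + (-954)·(4) + (-2200)·(-1) = 0

0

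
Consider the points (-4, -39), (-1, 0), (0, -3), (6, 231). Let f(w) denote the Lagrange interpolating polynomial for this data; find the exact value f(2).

3

Evaluate each Lagrange basis at w = 2:
L_0(2) = (3)·(2)·(-4)/[(-3)·(-4)·(-10)] = 1/5
L_1(2) = (6)·(2)·(-4)/[(3)·(-1)·(-7)] = -16/7
L_2(2) = (6)·(3)·(-4)/[(4)·(1)·(-6)] = 3
L_3(2) = (6)·(3)·(2)/[(10)·(7)·(6)] = 3/35
Sum: (-39)·(1/5) + 0 + (-3)·(3) + 231·(3/35) = 3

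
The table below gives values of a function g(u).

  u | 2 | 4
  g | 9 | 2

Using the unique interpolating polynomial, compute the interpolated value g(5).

Evaluate each Lagrange basis at u = 5:
L_0(5) = (1)/[(-2)] = -1/2
L_1(5) = (3)/[(2)] = 3/2
Sum: 9·(-1/2) + 2·(3/2) = -3/2

-3/2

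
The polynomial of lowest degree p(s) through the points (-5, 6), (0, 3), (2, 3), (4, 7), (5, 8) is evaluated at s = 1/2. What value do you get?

Evaluate each Lagrange basis at s = 1/2:
L_0(1/2) = (1/2)·(-3/2)·(-7/2)·(-9/2)/[(-5)·(-7)·(-9)·(-10)] = -3/800
L_1(1/2) = (11/2)·(-3/2)·(-7/2)·(-9/2)/[(5)·(-2)·(-4)·(-5)] = 2079/3200
L_2(1/2) = (11/2)·(1/2)·(-7/2)·(-9/2)/[(7)·(2)·(-2)·(-3)] = 33/64
L_3(1/2) = (11/2)·(1/2)·(-3/2)·(-9/2)/[(9)·(4)·(2)·(-1)] = -33/128
L_4(1/2) = (11/2)·(1/2)·(-3/2)·(-7/2)/[(10)·(5)·(3)·(1)] = 77/800
Sum: 6·(-3/800) + 3·(2079/3200) + 3·(33/64) + 7·(-33/128) + 8·(77/800) = 1951/800

1951/800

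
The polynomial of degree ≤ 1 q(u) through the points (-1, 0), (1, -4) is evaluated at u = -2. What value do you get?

Evaluate each Lagrange basis at u = -2:
L_0(-2) = (-3)/[(-2)] = 3/2
L_1(-2) = (-1)/[(2)] = -1/2
Sum: 0 + (-4)·(-1/2) = 2

2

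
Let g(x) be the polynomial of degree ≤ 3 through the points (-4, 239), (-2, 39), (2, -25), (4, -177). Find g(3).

-76

Evaluate each Lagrange basis at x = 3:
L_0(3) = (5)·(1)·(-1)/[(-2)·(-6)·(-8)] = 5/96
L_1(3) = (7)·(1)·(-1)/[(2)·(-4)·(-6)] = -7/48
L_2(3) = (7)·(5)·(-1)/[(6)·(4)·(-2)] = 35/48
L_3(3) = (7)·(5)·(1)/[(8)·(6)·(2)] = 35/96
Sum: 239·(5/96) + 39·(-7/48) + (-25)·(35/48) + (-177)·(35/96) = -76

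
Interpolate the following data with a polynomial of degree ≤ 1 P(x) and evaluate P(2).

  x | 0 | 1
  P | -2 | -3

L_0(2) = (1)/[(-1)] = -1
L_1(2) = (2)/[(1)] = 2
Sum: (-2)·(-1) + (-3)·(2) = -4

-4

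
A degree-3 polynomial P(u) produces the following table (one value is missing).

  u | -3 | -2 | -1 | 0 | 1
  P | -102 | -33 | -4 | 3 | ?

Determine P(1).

6

The 4 known values determine P uniquely (degree ≤ 3).
Evaluate each Lagrange basis at u = 1:
L_0(1) = (3)·(2)·(1)/[(-1)·(-2)·(-3)] = -1
L_1(1) = (4)·(2)·(1)/[(1)·(-1)·(-2)] = 4
L_2(1) = (4)·(3)·(1)/[(2)·(1)·(-1)] = -6
L_3(1) = (4)·(3)·(2)/[(3)·(2)·(1)] = 4
Sum: (-102)·(-1) + (-33)·(4) + (-4)·(-6) + 3·(4) = 6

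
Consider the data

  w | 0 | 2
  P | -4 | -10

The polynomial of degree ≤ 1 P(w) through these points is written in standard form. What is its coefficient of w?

Build the Lagrange basis polynomials:
L_0(w) = (w - 2) / [-2] = -(1/2)w + 1
L_1(w) = w / [2] = (1/2)w
P(w) = (-4)·L_0 + (-10)·L_1
Only the coefficient of w is needed; take it from each L_i and combine:
(-4)·(-1/2) + (-10)·(1/2) = -3

-3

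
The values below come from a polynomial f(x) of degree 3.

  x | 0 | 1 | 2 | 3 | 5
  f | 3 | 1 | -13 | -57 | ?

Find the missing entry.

The 4 known values determine f uniquely (degree ≤ 3).
Evaluate each Lagrange basis at x = 5:
L_0(5) = (4)·(3)·(2)/[(-1)·(-2)·(-3)] = -4
L_1(5) = (5)·(3)·(2)/[(1)·(-1)·(-2)] = 15
L_2(5) = (5)·(4)·(2)/[(2)·(1)·(-1)] = -20
L_3(5) = (5)·(4)·(3)/[(3)·(2)·(1)] = 10
Sum: 3·(-4) + 1·(15) + (-13)·(-20) + (-57)·(10) = -307

-307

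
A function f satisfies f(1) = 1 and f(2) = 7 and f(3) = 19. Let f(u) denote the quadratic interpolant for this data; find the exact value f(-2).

19

Using Newton's divided-difference form:
f[1,2] = (7 - 1) / (2 - 1) = 6
f[2,3] = (19 - 7) / (3 - 2) = 12
f[1,2,3] = (12 - 6) / (3 - 1) = 3
f(-2) = 1 + 6·(-3) + 3·(-3)·(-4) = 19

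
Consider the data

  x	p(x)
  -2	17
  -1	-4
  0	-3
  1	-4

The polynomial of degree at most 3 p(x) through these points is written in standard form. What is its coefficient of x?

4

Build the Lagrange basis polynomials:
L_0(x) = (x + 1)x(x - 1) / [-6] = -(1/6)x^3 + (1/6)x
L_1(x) = (x + 2)x(x - 1) / [2] = (1/2)x^3 + (1/2)x^2 - x
L_2(x) = (x + 2)(x + 1)(x - 1) / [-2] = -(1/2)x^3 - x^2 + (1/2)x + 1
L_3(x) = (x + 2)(x + 1)x / [6] = (1/6)x^3 + (1/2)x^2 + (1/3)x
p(x) = 17·L_0 + (-4)·L_1 + (-3)·L_2 + (-4)·L_3
Only the coefficient of x is needed; take it from each L_i and combine:
17·(1/6) + (-4)·(-1) + (-3)·(1/2) + (-4)·(1/3) = 4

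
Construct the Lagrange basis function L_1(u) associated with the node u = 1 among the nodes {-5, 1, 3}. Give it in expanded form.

L_1(u) = (u + 5)(u - 3) / [(6)·(-2)]
       = (u^2 + 2u - 15) / (-12)

L_1(u) = -(1/12)u^2 - (1/6)u + 5/4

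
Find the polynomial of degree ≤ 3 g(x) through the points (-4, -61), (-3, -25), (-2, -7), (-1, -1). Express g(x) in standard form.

g(x) = x^3 - x - 1

L_0(x) = (x + 3)(x + 2)(x + 1) / [-6] = -(1/6)x^3 - x^2 - (11/6)x - 1
L_1(x) = (x + 4)(x + 2)(x + 1) / [2] = (1/2)x^3 + (7/2)x^2 + 7x + 4
L_2(x) = (x + 4)(x + 3)(x + 1) / [-2] = -(1/2)x^3 - 4x^2 - (19/2)x - 6
L_3(x) = (x + 4)(x + 3)(x + 2) / [6] = (1/6)x^3 + (3/2)x^2 + (13/3)x + 4
g(x) = (-61)·L_0 + (-25)·L_1 + (-7)·L_2 + (-1)·L_3
  (-61)·L_0(x) = (61/6)x^3 + 61x^2 + (671/6)x + 61
  (-25)·L_1(x) = -(25/2)x^3 - (175/2)x^2 - 175x - 100
  (-7)·L_2(x) = (7/2)x^3 + 28x^2 + (133/2)x + 42
  (-1)·L_3(x) = -(1/6)x^3 - (3/2)x^2 - (13/3)x - 4
Adding term by term: x^3 - x - 1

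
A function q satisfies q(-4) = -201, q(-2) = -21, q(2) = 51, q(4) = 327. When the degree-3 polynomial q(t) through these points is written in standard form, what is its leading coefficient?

4

The leading coefficient equals the top divided difference q[-4,-2,2,4].
q[-4,-2] = (-21 - (-201)) / (-2 - (-4)) = 90
q[-2,2] = (51 - (-21)) / (2 - (-2)) = 18
q[2,4] = (327 - 51) / (4 - 2) = 138
q[-4,-2,2] = (18 - 90) / (2 - (-4)) = -12
q[-2,2,4] = (138 - 18) / (4 - (-2)) = 20
q[-4,-2,2,4] = (20 - (-12)) / (4 - (-4)) = 4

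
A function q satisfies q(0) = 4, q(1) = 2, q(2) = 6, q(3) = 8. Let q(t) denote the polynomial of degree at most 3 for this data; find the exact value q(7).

Evaluate each Lagrange basis at t = 7:
L_0(7) = (6)·(5)·(4)/[(-1)·(-2)·(-3)] = -20
L_1(7) = (7)·(5)·(4)/[(1)·(-1)·(-2)] = 70
L_2(7) = (7)·(6)·(4)/[(2)·(1)·(-1)] = -84
L_3(7) = (7)·(6)·(5)/[(3)·(2)·(1)] = 35
Sum: 4·(-20) + 2·(70) + 6·(-84) + 8·(35) = -164

-164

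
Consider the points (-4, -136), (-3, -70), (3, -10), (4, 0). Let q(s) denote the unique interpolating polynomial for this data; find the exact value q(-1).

Using Newton's divided-difference form:
q[-4,-3] = (-70 - (-136)) / (-3 - (-4)) = 66
q[-3,3] = (-10 - (-70)) / (3 - (-3)) = 10
q[3,4] = (0 - (-10)) / (4 - 3) = 10
q[-4,-3,3] = (10 - 66) / (3 - (-4)) = -8
q[-3,3,4] = (10 - 10) / (4 - (-3)) = 0
q[-4,-3,3,4] = (0 - (-8)) / (4 - (-4)) = 1
q(-1) = -136 + 66·(3) + (-8)·(3)·(2) + 1·(3)·(2)·(-4) = -10

-10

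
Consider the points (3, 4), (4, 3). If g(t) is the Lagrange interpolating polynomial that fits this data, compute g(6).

Evaluate each Lagrange basis at t = 6:
L_0(6) = (2)/[(-1)] = -2
L_1(6) = (3)/[(1)] = 3
Sum: 4·(-2) + 3·(3) = 1

1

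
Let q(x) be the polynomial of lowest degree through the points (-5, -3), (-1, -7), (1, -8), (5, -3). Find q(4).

L_0(4) = (5)·(3)·(-1)/[(-4)·(-6)·(-10)] = 1/16
L_1(4) = (9)·(3)·(-1)/[(4)·(-2)·(-6)] = -9/16
L_2(4) = (9)·(5)·(-1)/[(6)·(2)·(-4)] = 15/16
L_3(4) = (9)·(5)·(3)/[(10)·(6)·(4)] = 9/16
Sum: (-3)·(1/16) + (-7)·(-9/16) + (-8)·(15/16) + (-3)·(9/16) = -87/16

-87/16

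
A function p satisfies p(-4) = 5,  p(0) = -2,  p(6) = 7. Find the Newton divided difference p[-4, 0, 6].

p[-4,0] = (-2 - 5) / (0 - (-4)) = -7/4
p[0,6] = (7 - (-2)) / (6 - 0) = 3/2
p[-4,0,6] = (3/2 - (-7/4)) / (6 - (-4)) = 13/40

13/40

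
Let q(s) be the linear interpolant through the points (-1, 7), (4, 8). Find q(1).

L_0(1) = (-3)/[(-5)] = 3/5
L_1(1) = (2)/[(5)] = 2/5
Sum: 7·(3/5) + 8·(2/5) = 37/5

37/5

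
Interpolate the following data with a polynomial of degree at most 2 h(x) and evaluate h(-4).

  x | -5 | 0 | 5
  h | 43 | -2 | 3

Evaluate each Lagrange basis at x = -4:
L_0(-4) = (-4)·(-9)/[(-5)·(-10)] = 18/25
L_1(-4) = (1)·(-9)/[(5)·(-5)] = 9/25
L_2(-4) = (1)·(-4)/[(10)·(5)] = -2/25
Sum: 43·(18/25) + (-2)·(9/25) + 3·(-2/25) = 30

30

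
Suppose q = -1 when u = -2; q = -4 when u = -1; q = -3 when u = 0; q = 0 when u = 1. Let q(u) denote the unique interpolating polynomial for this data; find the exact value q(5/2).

L_0(5/2) = (7/2)·(5/2)·(3/2)/[(-1)·(-2)·(-3)] = -35/16
L_1(5/2) = (9/2)·(5/2)·(3/2)/[(1)·(-1)·(-2)] = 135/16
L_2(5/2) = (9/2)·(7/2)·(3/2)/[(2)·(1)·(-1)] = -189/16
L_3(5/2) = (9/2)·(7/2)·(5/2)/[(3)·(2)·(1)] = 105/16
Sum: (-1)·(-35/16) + (-4)·(135/16) + (-3)·(-189/16) + 0 = 31/8

31/8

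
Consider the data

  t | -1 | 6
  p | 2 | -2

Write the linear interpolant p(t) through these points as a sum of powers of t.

p(t) = -(4/7)t + 10/7

Build the Lagrange basis polynomials:
L_0(t) = (t - 6) / [-7] = -(1/7)t + 6/7
L_1(t) = (t + 1) / [7] = (1/7)t + 1/7
p(t) = 2·L_0 + (-2)·L_1
  2·L_0(t) = -(2/7)t + 12/7
  (-2)·L_1(t) = -(2/7)t - 2/7
Adding term by term: -(4/7)t + 10/7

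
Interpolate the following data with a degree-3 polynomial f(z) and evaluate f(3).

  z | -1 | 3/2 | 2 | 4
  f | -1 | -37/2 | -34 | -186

Evaluate each Lagrange basis at z = 3:
L_0(3) = (3/2)·(1)·(-1)/[(-5/2)·(-3)·(-5)] = 1/25
L_1(3) = (4)·(1)·(-1)/[(5/2)·(-1/2)·(-5/2)] = -32/25
L_2(3) = (4)·(3/2)·(-1)/[(3)·(1/2)·(-2)] = 2
L_3(3) = (4)·(3/2)·(1)/[(5)·(5/2)·(2)] = 6/25
Sum: (-1)·(1/25) + (-37/2)·(-32/25) + (-34)·(2) + (-186)·(6/25) = -89

-89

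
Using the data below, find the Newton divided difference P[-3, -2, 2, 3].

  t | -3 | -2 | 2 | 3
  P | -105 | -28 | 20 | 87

4

P[-3,-2] = (-28 - (-105)) / (-2 - (-3)) = 77
P[-2,2] = (20 - (-28)) / (2 - (-2)) = 12
P[2,3] = (87 - 20) / (3 - 2) = 67
P[-3,-2,2] = (12 - 77) / (2 - (-3)) = -13
P[-2,2,3] = (67 - 12) / (3 - (-2)) = 11
P[-3,-2,2,3] = (11 - (-13)) / (3 - (-3)) = 4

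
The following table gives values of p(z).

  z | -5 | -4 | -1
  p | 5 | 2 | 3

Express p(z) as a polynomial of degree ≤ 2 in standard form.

p(z) = (5/6)z^2 + (9/2)z + 20/3

Build the Lagrange basis polynomials:
L_0(z) = (z + 4)(z + 1) / [4] = (1/4)z^2 + (5/4)z + 1
L_1(z) = (z + 5)(z + 1) / [-3] = -(1/3)z^2 - 2z - 5/3
L_2(z) = (z + 5)(z + 4) / [12] = (1/12)z^2 + (3/4)z + 5/3
p(z) = 5·L_0 + 2·L_1 + 3·L_2
  5·L_0(z) = (5/4)z^2 + (25/4)z + 5
  2·L_1(z) = -(2/3)z^2 - 4z - 10/3
  3·L_2(z) = (1/4)z^2 + (9/4)z + 5
Adding term by term: (5/6)z^2 + (9/2)z + 20/3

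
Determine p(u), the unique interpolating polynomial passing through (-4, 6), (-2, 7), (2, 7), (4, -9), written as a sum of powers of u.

L_0(u) = (u + 2)(u - 2)(u - 4) / [-96] = -(1/96)u^3 + (1/24)u^2 + (1/24)u - 1/6
L_1(u) = (u + 4)(u - 2)(u - 4) / [48] = (1/48)u^3 - (1/24)u^2 - (1/3)u + 2/3
L_2(u) = (u + 4)(u + 2)(u - 4) / [-48] = -(1/48)u^3 - (1/24)u^2 + (1/3)u + 2/3
L_3(u) = (u + 4)(u + 2)(u - 2) / [96] = (1/96)u^3 + (1/24)u^2 - (1/24)u - 1/6
p(u) = 6·L_0 + 7·L_1 + 7·L_2 + (-9)·L_3
  6·L_0(u) = -(1/16)u^3 + (1/4)u^2 + (1/4)u - 1
  7·L_1(u) = (7/48)u^3 - (7/24)u^2 - (7/3)u + 14/3
  7·L_2(u) = -(7/48)u^3 - (7/24)u^2 + (7/3)u + 14/3
  (-9)·L_3(u) = -(3/32)u^3 - (3/8)u^2 + (3/8)u + 3/2
Adding term by term: -(5/32)u^3 - (17/24)u^2 + (5/8)u + 59/6

p(u) = -(5/32)u^3 - (17/24)u^2 + (5/8)u + 59/6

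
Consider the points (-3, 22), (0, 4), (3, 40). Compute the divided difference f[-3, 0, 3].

f[-3,0] = (4 - 22) / (0 - (-3)) = -6
f[0,3] = (40 - 4) / (3 - 0) = 12
f[-3,0,3] = (12 - (-6)) / (3 - (-3)) = 3

3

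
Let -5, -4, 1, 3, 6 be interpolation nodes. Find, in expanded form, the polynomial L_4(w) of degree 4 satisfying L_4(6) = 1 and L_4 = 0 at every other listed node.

L_4(w) = (1/1650)w^4 + (1/330)w^3 - (13/1650)w^2 - (53/1650)w + 2/55

L_4(w) = (w + 5)(w + 4)(w - 1)(w - 3) / [(11)·(10)·(5)·(3)]
       = (w^4 + 5w^3 - 13w^2 - 53w + 60) / (1650)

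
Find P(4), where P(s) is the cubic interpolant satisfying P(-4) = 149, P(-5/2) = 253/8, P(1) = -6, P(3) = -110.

Evaluate each Lagrange basis at s = 4:
L_0(4) = (13/2)·(3)·(1)/[(-3/2)·(-5)·(-7)] = -13/35
L_1(4) = (8)·(3)·(1)/[(3/2)·(-7/2)·(-11/2)] = 64/77
L_2(4) = (8)·(13/2)·(1)/[(5)·(7/2)·(-2)] = -52/35
L_3(4) = (8)·(13/2)·(3)/[(7)·(11/2)·(2)] = 156/77
Sum: 149·(-13/35) + 253/8·(64/77) + (-6)·(-52/35) + (-110)·(156/77) = -243

-243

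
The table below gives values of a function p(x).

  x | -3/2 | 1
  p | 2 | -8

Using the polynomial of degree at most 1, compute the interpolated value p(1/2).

L_0(1/2) = (-1/2)/[(-5/2)] = 1/5
L_1(1/2) = (2)/[(5/2)] = 4/5
Sum: 2·(1/5) + (-8)·(4/5) = -6

-6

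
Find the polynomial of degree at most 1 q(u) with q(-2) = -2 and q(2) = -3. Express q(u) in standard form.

L_0(u) = (u - 2) / [-4] = -(1/4)u + 1/2
L_1(u) = (u + 2) / [4] = (1/4)u + 1/2
q(u) = (-2)·L_0 + (-3)·L_1
  (-2)·L_0(u) = (1/2)u - 1
  (-3)·L_1(u) = -(3/4)u - 3/2
Adding term by term: -(1/4)u - 5/2

q(u) = -(1/4)u - 5/2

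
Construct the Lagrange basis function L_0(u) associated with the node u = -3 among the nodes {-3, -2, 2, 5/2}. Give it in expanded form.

L_0(u) = (u + 2)(u - 2)(u - 5/2) / [(-1)·(-5)·(-11/2)]
       = (u^3 - (5/2)u^2 - 4u + 10) / (-55/2)

L_0(u) = -(2/55)u^3 + (1/11)u^2 + (8/55)u - 4/11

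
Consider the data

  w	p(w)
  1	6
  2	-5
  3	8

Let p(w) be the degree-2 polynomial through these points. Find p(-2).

183

Using Newton's divided-difference form:
p[1,2] = (-5 - 6) / (2 - 1) = -11
p[2,3] = (8 - (-5)) / (3 - 2) = 13
p[1,2,3] = (13 - (-11)) / (3 - 1) = 12
p(-2) = 6 + (-11)·(-3) + 12·(-3)·(-4) = 183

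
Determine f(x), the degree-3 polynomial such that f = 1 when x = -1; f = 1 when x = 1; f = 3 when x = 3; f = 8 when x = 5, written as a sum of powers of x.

L_0(x) = (x - 1)(x - 3)(x - 5) / [-48] = -(1/48)x^3 + (3/16)x^2 - (23/48)x + 5/16
L_1(x) = (x + 1)(x - 3)(x - 5) / [16] = (1/16)x^3 - (7/16)x^2 + (7/16)x + 15/16
L_2(x) = (x + 1)(x - 1)(x - 5) / [-16] = -(1/16)x^3 + (5/16)x^2 + (1/16)x - 5/16
L_3(x) = (x + 1)(x - 1)(x - 3) / [48] = (1/48)x^3 - (1/16)x^2 - (1/48)x + 1/16
f(x) = 1·L_0 + 1·L_1 + 3·L_2 + 8·L_3
  1·L_0(x) = -(1/48)x^3 + (3/16)x^2 - (23/48)x + 5/16
  1·L_1(x) = (1/16)x^3 - (7/16)x^2 + (7/16)x + 15/16
  3·L_2(x) = -(3/16)x^3 + (15/16)x^2 + (3/16)x - 15/16
  8·L_3(x) = (1/6)x^3 - (1/2)x^2 - (1/6)x + 1/2
Adding term by term: (1/48)x^3 + (3/16)x^2 - (1/48)x + 13/16

f(x) = (1/48)x^3 + (3/16)x^2 - (1/48)x + 13/16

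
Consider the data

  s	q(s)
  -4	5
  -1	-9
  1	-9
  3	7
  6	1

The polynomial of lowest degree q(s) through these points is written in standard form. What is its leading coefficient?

-38/525

The leading coefficient equals the top divided difference q[-4,-1,1,3,6].
q[-4,-1] = (-9 - 5) / (-1 - (-4)) = -14/3
q[-1,1] = (-9 - (-9)) / (1 - (-1)) = 0
q[1,3] = (7 - (-9)) / (3 - 1) = 8
q[3,6] = (1 - 7) / (6 - 3) = -2
q[-4,-1,1] = (0 - (-14/3)) / (1 - (-4)) = 14/15
q[-1,1,3] = (8 - 0) / (3 - (-1)) = 2
q[1,3,6] = (-2 - 8) / (6 - 1) = -2
q[-4,-1,1,3] = (2 - 14/15) / (3 - (-4)) = 16/105
q[-1,1,3,6] = (-2 - 2) / (6 - (-1)) = -4/7
q[-4,-1,1,3,6] = (-4/7 - 16/105) / (6 - (-4)) = -38/525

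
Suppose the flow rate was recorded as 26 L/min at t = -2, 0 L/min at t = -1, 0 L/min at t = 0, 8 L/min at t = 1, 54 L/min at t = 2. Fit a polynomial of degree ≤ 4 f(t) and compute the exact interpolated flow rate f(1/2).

Using Newton's divided-difference form:
f[-2,-1] = (0 - 26) / (-1 - (-2)) = -26
f[-1,0] = (0 - 0) / (0 - (-1)) = 0
f[0,1] = (8 - 0) / (1 - 0) = 8
f[1,2] = (54 - 8) / (2 - 1) = 46
f[-2,-1,0] = (0 - (-26)) / (0 - (-2)) = 13
f[-1,0,1] = (8 - 0) / (1 - (-1)) = 4
f[0,1,2] = (46 - 8) / (2 - 0) = 19
f[-2,-1,0,1] = (4 - 13) / (1 - (-2)) = -3
f[-1,0,1,2] = (19 - 4) / (2 - (-1)) = 5
f[-2,-1,0,1,2] = (5 - (-3)) / (2 - (-2)) = 2
f(1/2) = 26 + (-26)·(5/2) + 13·(5/2)·(3/2) + (-3)·(5/2)·(3/2)·(1/2) + 2·(5/2)·(3/2)·(1/2)·(-1/2) = 9/4

9/4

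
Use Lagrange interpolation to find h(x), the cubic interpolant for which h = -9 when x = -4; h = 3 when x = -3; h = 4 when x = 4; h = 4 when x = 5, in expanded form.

h(x) = (41/252)x^3 - (167/168)x^2 - (493/504)x + 563/42

Build the Lagrange basis polynomials:
L_0(x) = (x + 3)(x - 4)(x - 5) / [-72] = -(1/72)x^3 + (1/12)x^2 + (7/72)x - 5/6
L_1(x) = (x + 4)(x - 4)(x - 5) / [56] = (1/56)x^3 - (5/56)x^2 - (2/7)x + 10/7
L_2(x) = (x + 4)(x + 3)(x - 5) / [-56] = -(1/56)x^3 - (1/28)x^2 + (23/56)x + 15/14
L_3(x) = (x + 4)(x + 3)(x - 4) / [72] = (1/72)x^3 + (1/24)x^2 - (2/9)x - 2/3
h(x) = (-9)·L_0 + 3·L_1 + 4·L_2 + 4·L_3
  (-9)·L_0(x) = (1/8)x^3 - (3/4)x^2 - (7/8)x + 15/2
  3·L_1(x) = (3/56)x^3 - (15/56)x^2 - (6/7)x + 30/7
  4·L_2(x) = -(1/14)x^3 - (1/7)x^2 + (23/14)x + 30/7
  4·L_3(x) = (1/18)x^3 + (1/6)x^2 - (8/9)x - 8/3
Adding term by term: (41/252)x^3 - (167/168)x^2 - (493/504)x + 563/42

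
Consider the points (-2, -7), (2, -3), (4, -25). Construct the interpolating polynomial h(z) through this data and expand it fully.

h(z) = -2z^2 + z + 3

Build the Lagrange basis polynomials:
L_0(z) = (z - 2)(z - 4) / [24] = (1/24)z^2 - (1/4)z + 1/3
L_1(z) = (z + 2)(z - 4) / [-8] = -(1/8)z^2 + (1/4)z + 1
L_2(z) = (z + 2)(z - 2) / [12] = (1/12)z^2 - 1/3
h(z) = (-7)·L_0 + (-3)·L_1 + (-25)·L_2
  (-7)·L_0(z) = -(7/24)z^2 + (7/4)z - 7/3
  (-3)·L_1(z) = (3/8)z^2 - (3/4)z - 3
  (-25)·L_2(z) = -(25/12)z^2 + 25/3
Adding term by term: -2z^2 + z + 3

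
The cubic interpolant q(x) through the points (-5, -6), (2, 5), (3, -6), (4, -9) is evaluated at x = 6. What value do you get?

Evaluate each Lagrange basis at x = 6:
L_0(6) = (4)·(3)·(2)/[(-7)·(-8)·(-9)] = -1/21
L_1(6) = (11)·(3)·(2)/[(7)·(-1)·(-2)] = 33/7
L_2(6) = (11)·(4)·(2)/[(8)·(1)·(-1)] = -11
L_3(6) = (11)·(4)·(3)/[(9)·(2)·(1)] = 22/3
Sum: (-6)·(-1/21) + 5·(33/7) + (-6)·(-11) + (-9)·(22/3) = 167/7

167/7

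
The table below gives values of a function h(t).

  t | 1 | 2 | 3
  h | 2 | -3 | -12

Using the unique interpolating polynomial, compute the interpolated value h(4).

-25

Evaluate each Lagrange basis at t = 4:
L_0(4) = (2)·(1)/[(-1)·(-2)] = 1
L_1(4) = (3)·(1)/[(1)·(-1)] = -3
L_2(4) = (3)·(2)/[(2)·(1)] = 3
Sum: 2·(1) + (-3)·(-3) + (-12)·(3) = -25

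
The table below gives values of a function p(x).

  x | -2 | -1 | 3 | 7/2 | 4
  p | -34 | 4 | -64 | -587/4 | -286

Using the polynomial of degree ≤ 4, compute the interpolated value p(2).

-2

Evaluate each Lagrange basis at x = 2:
L_0(2) = (3)·(-1)·(-3/2)·(-2)/[(-1)·(-5)·(-11/2)·(-6)] = -3/55
L_1(2) = (4)·(-1)·(-3/2)·(-2)/[(1)·(-4)·(-9/2)·(-5)] = 2/15
L_2(2) = (4)·(3)·(-3/2)·(-2)/[(5)·(4)·(-1/2)·(-1)] = 18/5
L_3(2) = (4)·(3)·(-1)·(-2)/[(11/2)·(9/2)·(1/2)·(-1/2)] = -128/33
L_4(2) = (4)·(3)·(-1)·(-3/2)/[(6)·(5)·(1)·(1/2)] = 6/5
Sum: (-34)·(-3/55) + 4·(2/15) + (-64)·(18/5) + (-587/4)·(-128/33) + (-286)·(6/5) = -2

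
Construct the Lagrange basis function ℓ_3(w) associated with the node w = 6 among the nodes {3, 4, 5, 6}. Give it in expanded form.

ℓ_3(w) = (1/6)w^3 - 2w^2 + (47/6)w - 10

ℓ_3(w) = (w - 3)(w - 4)(w - 5) / [(3)·(2)·(1)]
       = (w^3 - 12w^2 + 47w - 60) / (6)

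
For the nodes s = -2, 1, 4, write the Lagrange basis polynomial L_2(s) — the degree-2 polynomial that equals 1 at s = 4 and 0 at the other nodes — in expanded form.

L_2(s) = (1/18)s^2 + (1/18)s - 1/9

L_2(s) = (s + 2)(s - 1) / [(6)·(3)]
       = (s^2 + s - 2) / (18)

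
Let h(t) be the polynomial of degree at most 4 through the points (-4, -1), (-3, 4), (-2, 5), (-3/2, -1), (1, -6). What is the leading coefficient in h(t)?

17/15

The leading coefficient equals the top divided difference h[-4,-3,-2,-3/2,1].
h[-4,-3] = (4 - (-1)) / (-3 - (-4)) = 5
h[-3,-2] = (5 - 4) / (-2 - (-3)) = 1
h[-2,-3/2] = (-1 - 5) / (-3/2 - (-2)) = -12
h[-3/2,1] = (-6 - (-1)) / (1 - (-3/2)) = -2
h[-4,-3,-2] = (1 - 5) / (-2 - (-4)) = -2
h[-3,-2,-3/2] = (-12 - 1) / (-3/2 - (-3)) = -26/3
h[-2,-3/2,1] = (-2 - (-12)) / (1 - (-2)) = 10/3
h[-4,-3,-2,-3/2] = (-26/3 - (-2)) / (-3/2 - (-4)) = -8/3
h[-3,-2,-3/2,1] = (10/3 - (-26/3)) / (1 - (-3)) = 3
h[-4,-3,-2,-3/2,1] = (3 - (-8/3)) / (1 - (-4)) = 17/15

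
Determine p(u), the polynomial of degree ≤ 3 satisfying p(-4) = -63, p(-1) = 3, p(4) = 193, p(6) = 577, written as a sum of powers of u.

Newton's divided differences:
p[-4,-1] = (3 - (-63)) / (-1 - (-4)) = 22
p[-1,4] = (193 - 3) / (4 - (-1)) = 38
p[4,6] = (577 - 193) / (6 - 4) = 192
p[-4,-1,4] = (38 - 22) / (4 - (-4)) = 2
p[-1,4,6] = (192 - 38) / (6 - (-1)) = 22
p[-4,-1,4,6] = (22 - 2) / (6 - (-4)) = 2
p(u) = -63 + 22·(u + 4) + 2·(u + 4)(u + 1) + 2·(u + 4)(u + 1)(u - 4)
Expanding: p(u) = 2u^3 + 4u^2 + 1

p(u) = 2u^3 + 4u^2 + 1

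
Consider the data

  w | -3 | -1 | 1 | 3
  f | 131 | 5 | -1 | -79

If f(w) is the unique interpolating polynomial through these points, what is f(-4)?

L_0(-4) = (-3)·(-5)·(-7)/[(-2)·(-4)·(-6)] = 35/16
L_1(-4) = (-1)·(-5)·(-7)/[(2)·(-2)·(-4)] = -35/16
L_2(-4) = (-1)·(-3)·(-7)/[(4)·(2)·(-2)] = 21/16
L_3(-4) = (-1)·(-3)·(-5)/[(6)·(4)·(2)] = -5/16
Sum: 131·(35/16) + 5·(-35/16) + (-1)·(21/16) + (-79)·(-5/16) = 299

299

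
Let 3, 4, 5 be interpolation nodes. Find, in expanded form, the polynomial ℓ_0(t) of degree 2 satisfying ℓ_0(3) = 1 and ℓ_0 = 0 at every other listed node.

ℓ_0(t) = (t - 4)(t - 5) / [(-1)·(-2)]
       = (t^2 - 9t + 20) / (2)

ℓ_0(t) = (1/2)t^2 - (9/2)t + 10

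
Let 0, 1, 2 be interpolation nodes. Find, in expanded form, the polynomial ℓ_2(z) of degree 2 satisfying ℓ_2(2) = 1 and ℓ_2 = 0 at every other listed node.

ℓ_2(z) = (1/2)z^2 - (1/2)z

ℓ_2(z) = z(z - 1) / [(2)·(1)]
       = (z^2 - z) / (2)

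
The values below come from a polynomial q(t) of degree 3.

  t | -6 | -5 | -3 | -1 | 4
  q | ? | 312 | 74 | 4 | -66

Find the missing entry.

The 4 known values determine q uniquely (degree ≤ 3).
Evaluate each Lagrange basis at t = -6:
L_0(-6) = (-3)·(-5)·(-10)/[(-2)·(-4)·(-9)] = 25/12
L_1(-6) = (-1)·(-5)·(-10)/[(2)·(-2)·(-7)] = -25/14
L_2(-6) = (-1)·(-3)·(-10)/[(4)·(2)·(-5)] = 3/4
L_3(-6) = (-1)·(-3)·(-5)/[(9)·(7)·(5)] = -1/21
Sum: 312·(25/12) + 74·(-25/14) + 4·(3/4) + (-66)·(-1/21) = 524

524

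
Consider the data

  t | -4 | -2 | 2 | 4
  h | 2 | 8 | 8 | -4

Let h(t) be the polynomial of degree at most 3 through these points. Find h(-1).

Using Newton's divided-difference form:
h[-4,-2] = (8 - 2) / (-2 - (-4)) = 3
h[-2,2] = (8 - 8) / (2 - (-2)) = 0
h[2,4] = (-4 - 8) / (4 - 2) = -6
h[-4,-2,2] = (0 - 3) / (2 - (-4)) = -1/2
h[-2,2,4] = (-6 - 0) / (4 - (-2)) = -1
h[-4,-2,2,4] = (-1 - (-1/2)) / (4 - (-4)) = -1/16
h(-1) = 2 + 3·(3) + (-1/2)·(3)·(1) + (-1/16)·(3)·(1)·(-3) = 161/16

161/16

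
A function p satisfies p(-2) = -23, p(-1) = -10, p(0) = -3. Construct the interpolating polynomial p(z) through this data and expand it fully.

p(z) = -3z^2 + 4z - 3

L_0(z) = (z + 1)z / [2] = (1/2)z^2 + (1/2)z
L_1(z) = (z + 2)z / [-1] = -z^2 - 2z
L_2(z) = (z + 2)(z + 1) / [2] = (1/2)z^2 + (3/2)z + 1
p(z) = (-23)·L_0 + (-10)·L_1 + (-3)·L_2
  (-23)·L_0(z) = -(23/2)z^2 - (23/2)z
  (-10)·L_1(z) = 10z^2 + 20z
  (-3)·L_2(z) = -(3/2)z^2 - (9/2)z - 3
Adding term by term: -3z^2 + 4z - 3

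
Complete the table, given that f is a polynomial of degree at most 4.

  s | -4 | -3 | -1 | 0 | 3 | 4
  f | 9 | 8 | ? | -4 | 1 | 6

The 5 known values determine f uniquely (degree ≤ 4).
Evaluate each Lagrange basis at s = -1:
L_0(-1) = (2)·(-1)·(-4)·(-5)/[(-1)·(-4)·(-7)·(-8)] = -5/28
L_1(-1) = (3)·(-1)·(-4)·(-5)/[(1)·(-3)·(-6)·(-7)] = 10/21
L_2(-1) = (3)·(2)·(-4)·(-5)/[(4)·(3)·(-3)·(-4)] = 5/6
L_3(-1) = (3)·(2)·(-1)·(-5)/[(7)·(6)·(3)·(-1)] = -5/21
L_4(-1) = (3)·(2)·(-1)·(-4)/[(8)·(7)·(4)·(1)] = 3/28
Sum: 9·(-5/28) + 8·(10/21) + (-4)·(5/6) + 1·(-5/21) + 6·(3/28) = -61/84

-61/84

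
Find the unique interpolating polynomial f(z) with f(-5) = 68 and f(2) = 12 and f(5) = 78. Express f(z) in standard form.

f(z) = 3z^2 + z - 2

Build the Lagrange basis polynomials:
L_0(z) = (z - 2)(z - 5) / [70] = (1/70)z^2 - (1/10)z + 1/7
L_1(z) = (z + 5)(z - 5) / [-21] = -(1/21)z^2 + 25/21
L_2(z) = (z + 5)(z - 2) / [30] = (1/30)z^2 + (1/10)z - 1/3
f(z) = 68·L_0 + 12·L_1 + 78·L_2
  68·L_0(z) = (34/35)z^2 - (34/5)z + 68/7
  12·L_1(z) = -(4/7)z^2 + 100/7
  78·L_2(z) = (13/5)z^2 + (39/5)z - 26
Adding term by term: 3z^2 + z - 2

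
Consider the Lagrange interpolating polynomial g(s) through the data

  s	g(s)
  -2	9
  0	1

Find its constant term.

1

L_0(s) = s / [-2] = -(1/2)s
L_1(s) = (s + 2) / [2] = (1/2)s + 1
g(s) = 9·L_0 + 1·L_1
Only the constant term is needed; take it from each L_i and combine:
9·(0) + 1·(1) = 1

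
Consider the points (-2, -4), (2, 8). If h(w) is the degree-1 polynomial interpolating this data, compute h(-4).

-10

Evaluate each Lagrange basis at w = -4:
L_0(-4) = (-6)/[(-4)] = 3/2
L_1(-4) = (-2)/[(4)] = -1/2
Sum: (-4)·(3/2) + 8·(-1/2) = -10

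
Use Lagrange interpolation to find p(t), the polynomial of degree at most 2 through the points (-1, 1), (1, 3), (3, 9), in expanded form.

p(t) = (1/2)t^2 + t + 3/2

L_0(t) = (t - 1)(t - 3) / [8] = (1/8)t^2 - (1/2)t + 3/8
L_1(t) = (t + 1)(t - 3) / [-4] = -(1/4)t^2 + (1/2)t + 3/4
L_2(t) = (t + 1)(t - 1) / [8] = (1/8)t^2 - 1/8
p(t) = 1·L_0 + 3·L_1 + 9·L_2
  1·L_0(t) = (1/8)t^2 - (1/2)t + 3/8
  3·L_1(t) = -(3/4)t^2 + (3/2)t + 9/4
  9·L_2(t) = (9/8)t^2 - 9/8
Adding term by term: (1/2)t^2 + t + 3/2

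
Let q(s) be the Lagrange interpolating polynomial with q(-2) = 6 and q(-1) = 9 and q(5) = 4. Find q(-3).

Evaluate each Lagrange basis at s = -3:
L_0(-3) = (-2)·(-8)/[(-1)·(-7)] = 16/7
L_1(-3) = (-1)·(-8)/[(1)·(-6)] = -4/3
L_2(-3) = (-1)·(-2)/[(7)·(6)] = 1/21
Sum: 6·(16/7) + 9·(-4/3) + 4·(1/21) = 40/21

40/21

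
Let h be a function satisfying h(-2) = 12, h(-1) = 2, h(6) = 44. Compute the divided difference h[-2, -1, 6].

2

h[-2,-1] = (2 - 12) / (-1 - (-2)) = -10
h[-1,6] = (44 - 2) / (6 - (-1)) = 6
h[-2,-1,6] = (6 - (-10)) / (6 - (-2)) = 2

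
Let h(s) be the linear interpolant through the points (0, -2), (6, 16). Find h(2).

4

Evaluate each Lagrange basis at s = 2:
L_0(2) = (-4)/[(-6)] = 2/3
L_1(2) = (2)/[(6)] = 1/3
Sum: (-2)·(2/3) + 16·(1/3) = 4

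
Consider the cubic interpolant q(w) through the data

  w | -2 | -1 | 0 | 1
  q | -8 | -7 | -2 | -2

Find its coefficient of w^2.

-5/2

L_0(w) = (w + 1)w(w - 1) / [-6] = -(1/6)w^3 + (1/6)w
L_1(w) = (w + 2)w(w - 1) / [2] = (1/2)w^3 + (1/2)w^2 - w
L_2(w) = (w + 2)(w + 1)(w - 1) / [-2] = -(1/2)w^3 - w^2 + (1/2)w + 1
L_3(w) = (w + 2)(w + 1)w / [6] = (1/6)w^3 + (1/2)w^2 + (1/3)w
q(w) = (-8)·L_0 + (-7)·L_1 + (-2)·L_2 + (-2)·L_3
Only the coefficient of w^2 is needed; take it from each L_i and combine:
(-8)·(0) + (-7)·(1/2) + (-2)·(-1) + (-2)·(1/2) = -5/2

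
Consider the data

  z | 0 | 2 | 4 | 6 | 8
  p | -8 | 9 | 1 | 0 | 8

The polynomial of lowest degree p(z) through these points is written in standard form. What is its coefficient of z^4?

-5/64

The leading coefficient equals the top divided difference p[0,2,4,6,8].
p[0,2] = (9 - (-8)) / (2 - 0) = 17/2
p[2,4] = (1 - 9) / (4 - 2) = -4
p[4,6] = (0 - 1) / (6 - 4) = -1/2
p[6,8] = (8 - 0) / (8 - 6) = 4
p[0,2,4] = (-4 - 17/2) / (4 - 0) = -25/8
p[2,4,6] = (-1/2 - (-4)) / (6 - 2) = 7/8
p[4,6,8] = (4 - (-1/2)) / (8 - 4) = 9/8
p[0,2,4,6] = (7/8 - (-25/8)) / (6 - 0) = 2/3
p[2,4,6,8] = (9/8 - 7/8) / (8 - 2) = 1/24
p[0,2,4,6,8] = (1/24 - 2/3) / (8 - 0) = -5/64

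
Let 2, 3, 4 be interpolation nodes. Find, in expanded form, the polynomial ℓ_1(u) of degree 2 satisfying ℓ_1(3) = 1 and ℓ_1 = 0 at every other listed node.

ℓ_1(u) = (u - 2)(u - 4) / [(1)·(-1)]
       = (u^2 - 6u + 8) / (-1)

ℓ_1(u) = -u^2 + 6u - 8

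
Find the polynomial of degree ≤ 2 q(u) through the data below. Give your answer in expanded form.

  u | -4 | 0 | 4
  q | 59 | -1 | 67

q(u) = 4u^2 + u - 1

Newton's divided differences:
q[-4,0] = (-1 - 59) / (0 - (-4)) = -15
q[0,4] = (67 - (-1)) / (4 - 0) = 17
q[-4,0,4] = (17 - (-15)) / (4 - (-4)) = 4
q(u) = 59 + (-15)·(u + 4) + 4·(u + 4)u
Expanding: q(u) = 4u^2 + u - 1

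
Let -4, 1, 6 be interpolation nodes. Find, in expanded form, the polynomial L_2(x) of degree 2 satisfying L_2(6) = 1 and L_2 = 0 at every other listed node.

L_2(x) = (1/50)x^2 + (3/50)x - 2/25

L_2(x) = (x + 4)(x - 1) / [(10)·(5)]
       = (x^2 + 3x - 4) / (50)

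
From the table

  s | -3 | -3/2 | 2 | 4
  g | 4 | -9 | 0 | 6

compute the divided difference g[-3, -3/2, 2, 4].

g[-3,-3/2] = (-9 - 4) / (-3/2 - (-3)) = -26/3
g[-3/2,2] = (0 - (-9)) / (2 - (-3/2)) = 18/7
g[2,4] = (6 - 0) / (4 - 2) = 3
g[-3,-3/2,2] = (18/7 - (-26/3)) / (2 - (-3)) = 236/105
g[-3/2,2,4] = (3 - 18/7) / (4 - (-3/2)) = 6/77
g[-3,-3/2,2,4] = (6/77 - 236/105) / (4 - (-3)) = -358/1155

-358/1155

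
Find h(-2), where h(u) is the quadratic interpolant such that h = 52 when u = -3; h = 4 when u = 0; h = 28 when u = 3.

28

Using Newton's divided-difference form:
h[-3,0] = (4 - 52) / (0 - (-3)) = -16
h[0,3] = (28 - 4) / (3 - 0) = 8
h[-3,0,3] = (8 - (-16)) / (3 - (-3)) = 4
h(-2) = 52 + (-16)·(1) + 4·(1)·(-2) = 28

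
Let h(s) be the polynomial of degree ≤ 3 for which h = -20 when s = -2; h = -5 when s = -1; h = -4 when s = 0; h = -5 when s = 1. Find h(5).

Evaluate each Lagrange basis at s = 5:
L_0(5) = (6)·(5)·(4)/[(-1)·(-2)·(-3)] = -20
L_1(5) = (7)·(5)·(4)/[(1)·(-1)·(-2)] = 70
L_2(5) = (7)·(6)·(4)/[(2)·(1)·(-1)] = -84
L_3(5) = (7)·(6)·(5)/[(3)·(2)·(1)] = 35
Sum: (-20)·(-20) + (-5)·(70) + (-4)·(-84) + (-5)·(35) = 211

211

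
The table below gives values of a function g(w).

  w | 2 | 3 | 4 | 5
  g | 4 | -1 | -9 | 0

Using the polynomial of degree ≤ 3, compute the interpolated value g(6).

L_0(6) = (3)·(2)·(1)/[(-1)·(-2)·(-3)] = -1
L_1(6) = (4)·(2)·(1)/[(1)·(-1)·(-2)] = 4
L_2(6) = (4)·(3)·(1)/[(2)·(1)·(-1)] = -6
L_3(6) = (4)·(3)·(2)/[(3)·(2)·(1)] = 4
Sum: 4·(-1) + (-1)·(4) + (-9)·(-6) + 0 = 46

46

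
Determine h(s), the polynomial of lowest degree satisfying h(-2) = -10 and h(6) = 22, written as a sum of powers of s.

h(s) = 4s - 2

L_0(s) = (s - 6) / [-8] = -(1/8)s + 3/4
L_1(s) = (s + 2) / [8] = (1/8)s + 1/4
h(s) = (-10)·L_0 + 22·L_1
  (-10)·L_0(s) = (5/4)s - 15/2
  22·L_1(s) = (11/4)s + 11/2
Adding term by term: 4s - 2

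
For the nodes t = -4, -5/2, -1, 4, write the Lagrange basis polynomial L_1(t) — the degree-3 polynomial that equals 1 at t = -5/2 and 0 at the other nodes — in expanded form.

L_1(t) = (t + 4)(t + 1)(t - 4) / [(3/2)·(-3/2)·(-13/2)]
       = (t^3 + t^2 - 16t - 16) / (117/8)

L_1(t) = (8/117)t^3 + (8/117)t^2 - (128/117)t - 128/117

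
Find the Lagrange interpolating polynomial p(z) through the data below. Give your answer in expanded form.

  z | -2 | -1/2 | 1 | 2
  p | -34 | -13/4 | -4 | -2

p(z) = 2z^3 - 4z^2 - 2

Build the Lagrange basis polynomials:
L_0(z) = (z + 1/2)(z - 1)(z - 2) / [-18] = -(1/18)z^3 + (5/36)z^2 - (1/36)z - 1/18
L_1(z) = (z + 2)(z - 1)(z - 2) / [45/8] = (8/45)z^3 - (8/45)z^2 - (32/45)z + 32/45
L_2(z) = (z + 2)(z + 1/2)(z - 2) / [-9/2] = -(2/9)z^3 - (1/9)z^2 + (8/9)z + 4/9
L_3(z) = (z + 2)(z + 1/2)(z - 1) / [10] = (1/10)z^3 + (3/20)z^2 - (3/20)z - 1/10
p(z) = (-34)·L_0 + (-13/4)·L_1 + (-4)·L_2 + (-2)·L_3
  (-34)·L_0(z) = (17/9)z^3 - (85/18)z^2 + (17/18)z + 17/9
  (-13/4)·L_1(z) = -(26/45)z^3 + (26/45)z^2 + (104/45)z - 104/45
  (-4)·L_2(z) = (8/9)z^3 + (4/9)z^2 - (32/9)z - 16/9
  (-2)·L_3(z) = -(1/5)z^3 - (3/10)z^2 + (3/10)z + 1/5
Adding term by term: 2z^3 - 4z^2 - 2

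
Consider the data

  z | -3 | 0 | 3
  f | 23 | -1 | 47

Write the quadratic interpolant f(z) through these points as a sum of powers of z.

L_0(z) = z(z - 3) / [18] = (1/18)z^2 - (1/6)z
L_1(z) = (z + 3)(z - 3) / [-9] = -(1/9)z^2 + 1
L_2(z) = (z + 3)z / [18] = (1/18)z^2 + (1/6)z
f(z) = 23·L_0 + (-1)·L_1 + 47·L_2
  23·L_0(z) = (23/18)z^2 - (23/6)z
  (-1)·L_1(z) = (1/9)z^2 - 1
  47·L_2(z) = (47/18)z^2 + (47/6)z
Adding term by term: 4z^2 + 4z - 1

f(z) = 4z^2 + 4z - 1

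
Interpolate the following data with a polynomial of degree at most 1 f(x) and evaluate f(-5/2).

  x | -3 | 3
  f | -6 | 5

L_0(-5/2) = (-11/2)/[(-6)] = 11/12
L_1(-5/2) = (1/2)/[(6)] = 1/12
Sum: (-6)·(11/12) + 5·(1/12) = -61/12

-61/12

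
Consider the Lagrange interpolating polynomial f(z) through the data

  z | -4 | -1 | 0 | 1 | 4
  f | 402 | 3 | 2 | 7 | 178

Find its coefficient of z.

L_0(z) = (z + 1)z(z - 1)(z - 4) / [480] = (1/480)z^4 - (1/120)z^3 - (1/480)z^2 + (1/120)z
L_1(z) = (z + 4)z(z - 1)(z - 4) / [-30] = -(1/30)z^4 + (1/30)z^3 + (8/15)z^2 - (8/15)z
L_2(z) = (z + 4)(z + 1)(z - 1)(z - 4) / [16] = (1/16)z^4 - (17/16)z^2 + 1
L_3(z) = (z + 4)(z + 1)z(z - 4) / [-30] = -(1/30)z^4 - (1/30)z^3 + (8/15)z^2 + (8/15)z
L_4(z) = (z + 4)(z + 1)z(z - 1) / [480] = (1/480)z^4 + (1/120)z^3 - (1/480)z^2 - (1/120)z
f(z) = 402·L_0 + 3·L_1 + 2·L_2 + 7·L_3 + 178·L_4
Only the coefficient of z is needed; take it from each L_i and combine:
402·(1/120) + 3·(-8/15) + 2·(0) + 7·(8/15) + 178·(-1/120) = 4

4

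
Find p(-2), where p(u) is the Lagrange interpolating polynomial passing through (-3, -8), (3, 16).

-4

Evaluate each Lagrange basis at u = -2:
L_0(-2) = (-5)/[(-6)] = 5/6
L_1(-2) = (1)/[(6)] = 1/6
Sum: (-8)·(5/6) + 16·(1/6) = -4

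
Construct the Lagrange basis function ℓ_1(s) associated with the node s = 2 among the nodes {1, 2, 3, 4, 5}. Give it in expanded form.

ℓ_1(s) = -(1/6)s^4 + (13/6)s^3 - (59/6)s^2 + (107/6)s - 10

ℓ_1(s) = (s - 1)(s - 3)(s - 4)(s - 5) / [(1)·(-1)·(-2)·(-3)]
       = (s^4 - 13s^3 + 59s^2 - 107s + 60) / (-6)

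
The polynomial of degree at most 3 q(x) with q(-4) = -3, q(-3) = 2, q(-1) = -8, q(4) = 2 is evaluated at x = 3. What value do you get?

-17

Using Newton's divided-difference form:
q[-4,-3] = (2 - (-3)) / (-3 - (-4)) = 5
q[-3,-1] = (-8 - 2) / (-1 - (-3)) = -5
q[-1,4] = (2 - (-8)) / (4 - (-1)) = 2
q[-4,-3,-1] = (-5 - 5) / (-1 - (-4)) = -10/3
q[-3,-1,4] = (2 - (-5)) / (4 - (-3)) = 1
q[-4,-3,-1,4] = (1 - (-10/3)) / (4 - (-4)) = 13/24
q(3) = -3 + 5·(7) + (-10/3)·(7)·(6) + (13/24)·(7)·(6)·(4) = -17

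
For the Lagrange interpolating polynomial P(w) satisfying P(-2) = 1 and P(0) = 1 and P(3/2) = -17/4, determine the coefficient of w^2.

-1

Build the Lagrange basis polynomials:
L_0(w) = w(w - 3/2) / [7] = (1/7)w^2 - (3/14)w
L_1(w) = (w + 2)(w - 3/2) / [-3] = -(1/3)w^2 - (1/6)w + 1
L_2(w) = (w + 2)w / [21/4] = (4/21)w^2 + (8/21)w
P(w) = 1·L_0 + 1·L_1 + (-17/4)·L_2
Only the coefficient of w^2 is needed; take it from each L_i and combine:
1·(1/7) + 1·(-1/3) + (-17/4)·(4/21) = -1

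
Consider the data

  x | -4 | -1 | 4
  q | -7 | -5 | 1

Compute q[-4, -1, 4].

q[-4,-1] = (-5 - (-7)) / (-1 - (-4)) = 2/3
q[-1,4] = (1 - (-5)) / (4 - (-1)) = 6/5
q[-4,-1,4] = (6/5 - 2/3) / (4 - (-4)) = 1/15

1/15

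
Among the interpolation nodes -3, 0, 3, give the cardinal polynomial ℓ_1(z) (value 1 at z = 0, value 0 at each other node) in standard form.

ℓ_1(z) = -(1/9)z^2 + 1

ℓ_1(z) = (z + 3)(z - 3) / [(3)·(-3)]
       = (z^2 - 9) / (-9)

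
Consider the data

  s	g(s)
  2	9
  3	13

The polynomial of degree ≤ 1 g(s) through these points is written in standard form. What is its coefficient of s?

The leading coefficient equals the top divided difference g[2,3].
g[2,3] = (13 - 9) / (3 - 2) = 4

4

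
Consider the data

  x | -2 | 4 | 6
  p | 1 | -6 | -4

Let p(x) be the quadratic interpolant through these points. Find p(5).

-253/48

L_0(5) = (1)·(-1)/[(-6)·(-8)] = -1/48
L_1(5) = (7)·(-1)/[(6)·(-2)] = 7/12
L_2(5) = (7)·(1)/[(8)·(2)] = 7/16
Sum: 1·(-1/48) + (-6)·(7/12) + (-4)·(7/16) = -253/48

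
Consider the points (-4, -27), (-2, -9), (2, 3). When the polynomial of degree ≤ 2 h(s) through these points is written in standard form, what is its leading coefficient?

Build the Lagrange basis polynomials:
L_0(s) = (s + 2)(s - 2) / [12] = (1/12)s^2 - 1/3
L_1(s) = (s + 4)(s - 2) / [-8] = -(1/8)s^2 - (1/4)s + 1
L_2(s) = (s + 4)(s + 2) / [24] = (1/24)s^2 + (1/4)s + 1/3
h(s) = (-27)·L_0 + (-9)·L_1 + 3·L_2
Only the coefficient of s^2 is needed; take it from each L_i and combine:
(-27)·(1/12) + (-9)·(-1/8) + 3·(1/24) = -1

-1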